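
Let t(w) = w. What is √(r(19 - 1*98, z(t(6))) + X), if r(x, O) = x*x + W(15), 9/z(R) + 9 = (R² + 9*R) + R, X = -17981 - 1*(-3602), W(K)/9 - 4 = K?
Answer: I*√7967 ≈ 89.258*I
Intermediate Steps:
W(K) = 36 + 9*K
X = -14379 (X = -17981 + 3602 = -14379)
z(R) = 9/(-9 + R² + 10*R) (z(R) = 9/(-9 + ((R² + 9*R) + R)) = 9/(-9 + (R² + 10*R)) = 9/(-9 + R² + 10*R))
r(x, O) = 171 + x² (r(x, O) = x*x + (36 + 9*15) = x² + (36 + 135) = x² + 171 = 171 + x²)
√(r(19 - 1*98, z(t(6))) + X) = √((171 + (19 - 1*98)²) - 14379) = √((171 + (19 - 98)²) - 14379) = √((171 + (-79)²) - 14379) = √((171 + 6241) - 14379) = √(6412 - 14379) = √(-7967) = I*√7967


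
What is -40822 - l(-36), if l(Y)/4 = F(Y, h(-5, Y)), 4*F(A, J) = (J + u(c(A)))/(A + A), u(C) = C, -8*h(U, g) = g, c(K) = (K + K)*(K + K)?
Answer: -651999/16 ≈ -40750.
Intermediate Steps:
c(K) = 4*K**2 (c(K) = (2*K)*(2*K) = 4*K**2)
h(U, g) = -g/8
F(A, J) = (J + 4*A**2)/(8*A) (F(A, J) = ((J + 4*A**2)/(A + A))/4 = ((J + 4*A**2)/((2*A)))/4 = ((J + 4*A**2)*(1/(2*A)))/4 = ((J + 4*A**2)/(2*A))/4 = (J + 4*A**2)/(8*A))
l(Y) = -1/16 + 2*Y (l(Y) = 4*(Y/2 + (-Y/8)/(8*Y)) = 4*(Y/2 - 1/64) = 4*(-1/64 + Y/2) = -1/16 + 2*Y)
-40822 - l(-36) = -40822 - (-1/16 + 2*(-36)) = -40822 - (-1/16 - 72) = -40822 - 1*(-1153/16) = -40822 + 1153/16 = -651999/16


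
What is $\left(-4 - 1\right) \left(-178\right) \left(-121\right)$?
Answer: $-107690$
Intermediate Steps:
$\left(-4 - 1\right) \left(-178\right) \left(-121\right) = \left(-5\right) \left(-178\right) \left(-121\right) = 890 \left(-121\right) = -107690$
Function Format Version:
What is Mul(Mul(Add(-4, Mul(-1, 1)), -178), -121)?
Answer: -107690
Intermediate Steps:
Mul(Mul(Add(-4, Mul(-1, 1)), -178), -121) = Mul(Mul(Add(-4, -1), -178), -121) = Mul(Mul(-5, -178), -121) = Mul(890, -121) = -107690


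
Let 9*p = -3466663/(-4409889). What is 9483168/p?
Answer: 376377464235168/3466663 ≈ 1.0857e+8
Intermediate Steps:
p = 3466663/39689001 (p = (-3466663/(-4409889))/9 = (-3466663*(-1/4409889))/9 = (1/9)*(3466663/4409889) = 3466663/39689001 ≈ 0.087346)
9483168/p = 9483168/(3466663/39689001) = 9483168*(39689001/3466663) = 376377464235168/3466663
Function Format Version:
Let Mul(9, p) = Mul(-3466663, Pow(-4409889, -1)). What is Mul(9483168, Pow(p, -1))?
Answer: Rational(376377464235168, 3466663) ≈ 1.0857e+8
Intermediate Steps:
p = Rational(3466663, 39689001) (p = Mul(Rational(1, 9), Mul(-3466663, Pow(-4409889, -1))) = Mul(Rational(1, 9), Mul(-3466663, Rational(-1, 4409889))) = Mul(Rational(1, 9), Rational(3466663, 4409889)) = Rational(3466663, 39689001) ≈ 0.087346)
Mul(9483168, Pow(p, -1)) = Mul(9483168, Pow(Rational(3466663, 39689001), -1)) = Mul(9483168, Rational(39689001, 3466663)) = Rational(376377464235168, 3466663)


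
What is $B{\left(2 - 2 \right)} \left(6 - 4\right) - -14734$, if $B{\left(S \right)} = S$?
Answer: $14734$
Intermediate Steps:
$B{\left(2 - 2 \right)} \left(6 - 4\right) - -14734 = \left(2 - 2\right) \left(6 - 4\right) - -14734 = \left(2 - 2\right) 2 + 14734 = 0 \cdot 2 + 14734 = 0 + 14734 = 14734$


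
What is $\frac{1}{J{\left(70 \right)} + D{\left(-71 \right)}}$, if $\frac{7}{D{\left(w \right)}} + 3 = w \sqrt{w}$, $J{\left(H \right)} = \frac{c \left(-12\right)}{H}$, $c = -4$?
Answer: $\frac{60125415}{41237333} - \frac{121765 i \sqrt{71}}{41237333} \approx 1.458 - 0.024881 i$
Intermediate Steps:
$J{\left(H \right)} = \frac{48}{H}$ ($J{\left(H \right)} = \frac{\left(-4\right) \left(-12\right)}{H} = \frac{48}{H}$)
$D{\left(w \right)} = \frac{7}{-3 + w^{\frac{3}{2}}}$ ($D{\left(w \right)} = \frac{7}{-3 + w \sqrt{w}} = \frac{7}{-3 + w^{\frac{3}{2}}}$)
$\frac{1}{J{\left(70 \right)} + D{\left(-71 \right)}} = \frac{1}{\frac{48}{70} + \frac{7}{-3 + \left(-71\right)^{\frac{3}{2}}}} = \frac{1}{48 \cdot \frac{1}{70} + \frac{7}{-3 - 71 i \sqrt{71}}} = \frac{1}{\frac{24}{35} + \frac{7}{-3 - 71 i \sqrt{71}}}$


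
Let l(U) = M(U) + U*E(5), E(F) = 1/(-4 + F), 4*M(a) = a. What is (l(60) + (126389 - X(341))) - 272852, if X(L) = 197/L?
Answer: -49918505/341 ≈ -1.4639e+5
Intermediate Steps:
M(a) = a/4
l(U) = 5*U/4 (l(U) = U/4 + U/(-4 + 5) = U/4 + U/1 = U/4 + U*1 = U/4 + U = 5*U/4)
(l(60) + (126389 - X(341))) - 272852 = ((5/4)*60 + (126389 - 197/341)) - 272852 = (75 + (126389 - 197/341)) - 272852 = (75 + 43098452/341) - 272852 = 43124027/341 - 272852 = -49918505/341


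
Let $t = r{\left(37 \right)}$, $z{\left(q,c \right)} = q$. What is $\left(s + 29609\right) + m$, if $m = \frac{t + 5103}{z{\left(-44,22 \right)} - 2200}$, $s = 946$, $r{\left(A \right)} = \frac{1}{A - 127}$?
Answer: $\frac{6170428531}{201960} \approx 30553.0$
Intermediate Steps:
$r{\left(A \right)} = \frac{1}{-127 + A}$
$t = - \frac{1}{90}$ ($t = \frac{1}{-127 + 37} = \frac{1}{-90} = - \frac{1}{90} \approx -0.011111$)
$m = - \frac{459269}{201960}$ ($m = \frac{- \frac{1}{90} + 5103}{-44 - 2200} = \frac{459269}{90 \left(-2244\right)} = \frac{459269}{90} \left(- \frac{1}{2244}\right) = - \frac{459269}{201960} \approx -2.2741$)
$\left(s + 29609\right) + m = \left(946 + 29609\right) - \frac{459269}{201960} = 30555 - \frac{459269}{201960} = \frac{6170428531}{201960}$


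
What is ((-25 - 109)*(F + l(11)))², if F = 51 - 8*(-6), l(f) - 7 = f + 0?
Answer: 245799684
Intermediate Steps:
l(f) = 7 + f (l(f) = 7 + (f + 0) = 7 + f)
F = 99 (F = 51 + 48 = 99)
((-25 - 109)*(F + l(11)))² = ((-25 - 109)*(99 + (7 + 11)))² = (-134*(99 + 18))² = (-134*117)² = (-15678)² = 245799684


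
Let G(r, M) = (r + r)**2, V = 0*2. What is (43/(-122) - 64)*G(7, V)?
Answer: -769398/61 ≈ -12613.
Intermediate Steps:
V = 0
G(r, M) = 4*r**2 (G(r, M) = (2*r)**2 = 4*r**2)
(43/(-122) - 64)*G(7, V) = (43/(-122) - 64)*(4*7**2) = (43*(-1/122) - 64)*(4*49) = (-43/122 - 64)*196 = -7851/122*196 = -769398/61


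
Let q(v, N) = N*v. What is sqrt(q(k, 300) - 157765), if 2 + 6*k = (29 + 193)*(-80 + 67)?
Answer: I*sqrt(302165) ≈ 549.7*I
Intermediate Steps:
k = -1444/3 (k = -1/3 + ((29 + 193)*(-80 + 67))/6 = -1/3 + (222*(-13))/6 = -1/3 + (1/6)*(-2886) = -1/3 - 481 = -1444/3 ≈ -481.33)
sqrt(q(k, 300) - 157765) = sqrt(300*(-1444/3) - 157765) = sqrt(-144400 - 157765) = sqrt(-302165) = I*sqrt(302165)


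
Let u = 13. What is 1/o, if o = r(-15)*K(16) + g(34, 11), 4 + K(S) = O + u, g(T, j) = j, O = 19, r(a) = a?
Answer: -1/409 ≈ -0.0024450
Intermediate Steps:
K(S) = 28 (K(S) = -4 + (19 + 13) = -4 + 32 = 28)
o = -409 (o = -15*28 + 11 = -420 + 11 = -409)
1/o = 1/(-409) = -1/409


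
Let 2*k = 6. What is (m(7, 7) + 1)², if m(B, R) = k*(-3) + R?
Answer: 1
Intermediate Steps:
k = 3 (k = (½)*6 = 3)
m(B, R) = -9 + R (m(B, R) = 3*(-3) + R = -9 + R)
(m(7, 7) + 1)² = ((-9 + 7) + 1)² = (-2 + 1)² = (-1)² = 1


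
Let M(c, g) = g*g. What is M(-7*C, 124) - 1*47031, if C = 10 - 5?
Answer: -31655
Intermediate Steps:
C = 5
M(c, g) = g²
M(-7*C, 124) - 1*47031 = 124² - 1*47031 = 15376 - 47031 = -31655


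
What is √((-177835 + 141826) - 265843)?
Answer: 2*I*√75463 ≈ 549.41*I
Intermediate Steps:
√((-177835 + 141826) - 265843) = √(-36009 - 265843) = √(-301852) = 2*I*√75463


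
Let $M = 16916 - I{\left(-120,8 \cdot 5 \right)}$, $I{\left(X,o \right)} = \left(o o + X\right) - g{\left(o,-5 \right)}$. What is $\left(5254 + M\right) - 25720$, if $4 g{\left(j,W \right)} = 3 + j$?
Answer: $- \frac{20077}{4} \approx -5019.3$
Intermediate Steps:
$g{\left(j,W \right)} = \frac{3}{4} + \frac{j}{4}$ ($g{\left(j,W \right)} = \frac{3 + j}{4} = \frac{3}{4} + \frac{j}{4}$)
$I{\left(X,o \right)} = - \frac{3}{4} + X + o^{2} - \frac{o}{4}$ ($I{\left(X,o \right)} = \left(o o + X\right) - \left(\frac{3}{4} + \frac{o}{4}\right) = \left(o^{2} + X\right) - \left(\frac{3}{4} + \frac{o}{4}\right) = \left(X + o^{2}\right) - \left(\frac{3}{4} + \frac{o}{4}\right) = - \frac{3}{4} + X + o^{2} - \frac{o}{4}$)
$M = \frac{61787}{4}$ ($M = 16916 - \left(- \frac{3}{4} - 120 + \left(8 \cdot 5\right)^{2} - \frac{8 \cdot 5}{4}\right) = 16916 - \left(- \frac{3}{4} - 120 + 40^{2} - 10\right) = 16916 - \left(- \frac{3}{4} - 120 + 1600 - 10\right) = 16916 - \frac{5877}{4} = \frac{61787}{4} \approx 15447.0$)
$\left(5254 + M\right) - 25720 = \left(5254 + \frac{61787}{4}\right) - 25720 = \frac{82803}{4} - 25720 = - \frac{20077}{4}$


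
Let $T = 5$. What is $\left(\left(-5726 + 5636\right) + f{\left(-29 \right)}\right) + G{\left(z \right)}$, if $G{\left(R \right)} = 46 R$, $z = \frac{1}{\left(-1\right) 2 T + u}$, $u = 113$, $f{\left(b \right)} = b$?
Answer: $- \frac{12211}{103} \approx -118.55$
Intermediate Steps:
$z = \frac{1}{103}$ ($z = \frac{1}{\left(-1\right) 2 \cdot 5 + 113} = \frac{1}{\left(-2\right) 5 + 113} = \frac{1}{-10 + 113} = \frac{1}{103} \approx 0.0097087$)
$\left(\left(-5726 + 5636\right) + f{\left(-29 \right)}\right) + G{\left(z \right)} = \left(\left(-5726 + 5636\right) - 29\right) + 46 \cdot \frac{1}{103} = \left(-90 - 29\right) + \frac{46}{103} = -119 + \frac{46}{103} = - \frac{12211}{103}$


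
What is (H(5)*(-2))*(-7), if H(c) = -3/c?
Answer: -42/5 ≈ -8.4000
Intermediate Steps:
(H(5)*(-2))*(-7) = (-3/5*(-2))*(-7) = (-3*⅕*(-2))*(-7) = -⅗*(-2)*(-7) = (6/5)*(-7) = -42/5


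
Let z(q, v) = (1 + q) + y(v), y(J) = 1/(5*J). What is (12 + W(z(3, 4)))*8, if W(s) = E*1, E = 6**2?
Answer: 384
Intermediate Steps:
y(J) = 1/(5*J)
z(q, v) = 1 + q + 1/(5*v) (z(q, v) = (1 + q) + 1/(5*v) = 1 + q + 1/(5*v))
E = 36
W(s) = 36 (W(s) = 36*1 = 36)
(12 + W(z(3, 4)))*8 = (12 + 36)*8 = 48*8 = 384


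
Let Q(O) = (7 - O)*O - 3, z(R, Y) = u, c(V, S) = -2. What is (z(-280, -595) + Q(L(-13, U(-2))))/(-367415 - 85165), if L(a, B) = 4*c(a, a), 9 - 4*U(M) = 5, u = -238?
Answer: 19/23820 ≈ 0.00079765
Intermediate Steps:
U(M) = 1 (U(M) = 9/4 - ¼*5 = 9/4 - 5/4 = 1)
z(R, Y) = -238
L(a, B) = -8 (L(a, B) = 4*(-2) = -8)
Q(O) = -3 + O*(7 - O) (Q(O) = O*(7 - O) - 3 = -3 + O*(7 - O))
(z(-280, -595) + Q(L(-13, U(-2))))/(-367415 - 85165) = (-238 + (-3 - 1*(-8)² + 7*(-8)))/(-367415 - 85165) = (-238 + (-3 - 1*64 - 56))/(-452580) = (-238 + (-3 - 64 - 56))*(-1/452580) = (-238 - 123)*(-1/452580) = -361*(-1/452580) = 19/23820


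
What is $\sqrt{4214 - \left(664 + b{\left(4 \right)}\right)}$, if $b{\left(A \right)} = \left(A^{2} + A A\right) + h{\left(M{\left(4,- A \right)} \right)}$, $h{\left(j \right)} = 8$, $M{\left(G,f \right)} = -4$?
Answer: $3 \sqrt{390} \approx 59.245$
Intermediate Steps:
$b{\left(A \right)} = 8 + 2 A^{2}$ ($b{\left(A \right)} = \left(A^{2} + A A\right) + 8 = \left(A^{2} + A^{2}\right) + 8 = 2 A^{2} + 8 = 8 + 2 A^{2}$)
$\sqrt{4214 - \left(664 + b{\left(4 \right)}\right)} = \sqrt{4214 - \left(672 + 32\right)} = \sqrt{4214 - 704} = \sqrt{3510} = 3 \sqrt{390}$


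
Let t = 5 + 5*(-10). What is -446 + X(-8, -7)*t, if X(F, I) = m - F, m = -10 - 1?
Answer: -311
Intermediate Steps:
m = -11
X(F, I) = -11 - F
t = -45 (t = 5 - 50 = -45)
-446 + X(-8, -7)*t = -446 + (-11 - 1*(-8))*(-45) = -446 + (-11 + 8)*(-45) = -446 - 3*(-45) = -446 + 135 = -311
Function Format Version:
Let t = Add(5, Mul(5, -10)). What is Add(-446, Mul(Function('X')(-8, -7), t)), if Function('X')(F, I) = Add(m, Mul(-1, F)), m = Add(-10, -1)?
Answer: -311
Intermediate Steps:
m = -11
Function('X')(F, I) = Add(-11, Mul(-1, F))
t = -45 (t = Add(5, -50) = -45)
Add(-446, Mul(Function('X')(-8, -7), t)) = Add(-446, Mul(Add(-11, Mul(-1, -8)), -45)) = Add(-446, Mul(Add(-11, 8), -45)) = Add(-446, Mul(-3, -45)) = Add(-446, 135) = -311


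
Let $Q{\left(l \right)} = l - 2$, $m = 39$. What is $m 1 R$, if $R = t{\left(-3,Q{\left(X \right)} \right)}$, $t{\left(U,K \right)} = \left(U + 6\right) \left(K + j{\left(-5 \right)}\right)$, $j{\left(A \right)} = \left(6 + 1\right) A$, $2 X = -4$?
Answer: $-4563$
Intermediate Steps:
$X = -2$ ($X = \frac{1}{2} \left(-4\right) = -2$)
$Q{\left(l \right)} = -2 + l$
$j{\left(A \right)} = 7 A$
$t{\left(U,K \right)} = \left(-35 + K\right) \left(6 + U\right)$ ($t{\left(U,K \right)} = \left(U + 6\right) \left(K + 7 \left(-5\right)\right) = \left(6 + U\right) \left(K - 35\right) = \left(6 + U\right) \left(-35 + K\right) = \left(-35 + K\right) \left(6 + U\right)$)
$R = -117$ ($R = -210 - -105 + 6 \left(-2 - 2\right) + \left(-2 - 2\right) \left(-3\right) = -210 + 105 + 6 \left(-4\right) - -12 = -210 + 105 - 24 + 12 = -117$)
$m 1 R = 39 \cdot 1 \left(-117\right) = 39 \left(-117\right) = -4563$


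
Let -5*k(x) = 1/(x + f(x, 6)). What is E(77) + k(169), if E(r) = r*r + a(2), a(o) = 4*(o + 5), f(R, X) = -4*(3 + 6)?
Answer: 3961404/665 ≈ 5957.0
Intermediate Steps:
f(R, X) = -36 (f(R, X) = -4*9 = -36)
a(o) = 20 + 4*o (a(o) = 4*(5 + o) = 20 + 4*o)
k(x) = -1/(5*(-36 + x)) (k(x) = -1/(5*(x - 36)) = -1/(5*(-36 + x)))
E(r) = 28 + r² (E(r) = r*r + (20 + 4*2) = r² + (20 + 8) = r² + 28 = 28 + r²)
E(77) + k(169) = (28 + 77²) - 1/(-180 + 5*169) = (28 + 5929) - 1/(-180 + 845) = 5957 - 1/665 = 3961404/665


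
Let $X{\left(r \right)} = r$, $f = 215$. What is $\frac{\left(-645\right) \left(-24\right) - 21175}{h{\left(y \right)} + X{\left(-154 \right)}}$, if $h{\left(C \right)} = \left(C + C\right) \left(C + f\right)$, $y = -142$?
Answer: $\frac{5695}{20886} \approx 0.27267$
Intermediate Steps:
$h{\left(C \right)} = 2 C \left(215 + C\right)$ ($h{\left(C \right)} = \left(C + C\right) \left(C + 215\right) = 2 C \left(215 + C\right)$)
$\frac{\left(-645\right) \left(-24\right) - 21175}{h{\left(y \right)} + X{\left(-154 \right)}} = \frac{\left(-645\right) \left(-24\right) - 21175}{2 \left(-142\right) \left(215 - 142\right) - 154} = \frac{15480 - 21175}{2 \left(-142\right) 73 - 154} = - \frac{5695}{-20732 - 154} = - \frac{5695}{-20886} = \left(-5695\right) \left(- \frac{1}{20886}\right) = \frac{5695}{20886}$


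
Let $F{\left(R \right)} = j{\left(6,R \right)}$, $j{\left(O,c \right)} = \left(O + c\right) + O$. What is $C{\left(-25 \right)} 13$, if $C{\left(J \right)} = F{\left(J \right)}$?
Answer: $-169$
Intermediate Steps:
$j{\left(O,c \right)} = c + 2 O$
$F{\left(R \right)} = 12 + R$ ($F{\left(R \right)} = R + 2 \cdot 6 = R + 12 = 12 + R$)
$C{\left(J \right)} = 12 + J$
$C{\left(-25 \right)} 13 = \left(12 - 25\right) 13 = \left(-13\right) 13 = -169$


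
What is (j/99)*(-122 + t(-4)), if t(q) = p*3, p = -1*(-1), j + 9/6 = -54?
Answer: 4403/66 ≈ 66.712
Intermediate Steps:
j = -111/2 (j = -3/2 - 54 = -111/2 ≈ -55.500)
p = 1
t(q) = 3 (t(q) = 1*3 = 3)
(j/99)*(-122 + t(-4)) = (-111/2/99)*(-122 + 3) = -111/2*1/99*(-119) = -37/66*(-119) = 4403/66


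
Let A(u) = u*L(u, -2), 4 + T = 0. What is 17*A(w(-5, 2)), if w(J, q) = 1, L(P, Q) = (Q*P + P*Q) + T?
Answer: -136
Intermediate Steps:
T = -4 (T = -4 + 0 = -4)
L(P, Q) = -4 + 2*P*Q (L(P, Q) = (Q*P + P*Q) - 4 = (P*Q + P*Q) - 4 = 2*P*Q - 4 = -4 + 2*P*Q)
A(u) = u*(-4 - 4*u) (A(u) = u*(-4 + 2*u*(-2)) = u*(-4 - 4*u))
17*A(w(-5, 2)) = 17*(4*1*(-1 - 1*1)) = 17*(4*1*(-1 - 1)) = 17*(4*1*(-2)) = 17*(-8) = -136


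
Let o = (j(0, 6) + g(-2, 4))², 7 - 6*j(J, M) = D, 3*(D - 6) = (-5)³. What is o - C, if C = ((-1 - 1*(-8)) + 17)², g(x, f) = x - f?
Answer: -46556/81 ≈ -574.77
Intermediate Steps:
D = -107/3 (D = 6 + (⅓)*(-5)³ = 6 + (⅓)*(-125) = 6 - 125/3 = -107/3 ≈ -35.667)
j(J, M) = 64/9 (j(J, M) = 7/6 - ⅙*(-107/3) = 7/6 + 107/18 = 64/9)
o = 100/81 (o = (64/9 + (-2 - 1*4))² = (64/9 + (-2 - 4))² = (64/9 - 6)² = (10/9)² = 100/81 ≈ 1.2346)
C = 576 (C = ((-1 + 8) + 17)² = (7 + 17)² = 24² = 576)
o - C = 100/81 - 1*576 = 100/81 - 576 = -46556/81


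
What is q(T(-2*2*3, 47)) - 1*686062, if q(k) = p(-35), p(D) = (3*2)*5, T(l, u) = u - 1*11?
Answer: -686032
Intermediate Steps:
T(l, u) = -11 + u (T(l, u) = u - 11 = -11 + u)
p(D) = 30 (p(D) = 6*5 = 30)
q(k) = 30
q(T(-2*2*3, 47)) - 1*686062 = 30 - 1*686062 = 30 - 686062 = -686032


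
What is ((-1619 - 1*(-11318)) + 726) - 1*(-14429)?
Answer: 24854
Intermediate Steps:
((-1619 - 1*(-11318)) + 726) - 1*(-14429) = ((-1619 + 11318) + 726) + 14429 = (9699 + 726) + 14429 = 10425 + 14429 = 24854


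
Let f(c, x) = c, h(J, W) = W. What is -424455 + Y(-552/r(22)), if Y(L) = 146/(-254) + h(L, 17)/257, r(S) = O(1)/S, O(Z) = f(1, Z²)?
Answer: -13853803347/32639 ≈ -4.2446e+5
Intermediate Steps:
O(Z) = 1
r(S) = 1/S
Y(L) = -16602/32639 (Y(L) = 146/(-254) + 17/257 = 146*(-1/254) + 17*(1/257) = -73/127 + 17/257 = -16602/32639)
-424455 + Y(-552/r(22)) = -424455 - 16602/32639 = -13853803347/32639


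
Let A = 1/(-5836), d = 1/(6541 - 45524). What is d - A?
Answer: 33147/227504788 ≈ 0.00014570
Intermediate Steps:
d = -1/38983 (d = 1/(-38983) = -1/38983 ≈ -2.5652e-5)
A = -1/5836 ≈ -0.00017135
d - A = -1/38983 - 1*(-1/5836) = -1/38983 + 1/5836 = 33147/227504788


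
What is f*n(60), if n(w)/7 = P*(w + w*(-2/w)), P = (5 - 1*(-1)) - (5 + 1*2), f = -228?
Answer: 92568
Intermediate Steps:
P = -1 (P = (5 + 1) - (5 + 2) = 6 - 1*7 = 6 - 7 = -1)
n(w) = 14 - 7*w (n(w) = 7*(-(w + w*(-2/w))) = 7*(-(w - 2)) = 7*(-(-2 + w)) = 7*(2 - w) = 14 - 7*w)
f*n(60) = -228*(14 - 7*60) = -228*(14 - 420) = -228*(-406) = 92568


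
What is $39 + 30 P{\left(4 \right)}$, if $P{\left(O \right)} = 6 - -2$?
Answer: $279$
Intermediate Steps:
$P{\left(O \right)} = 8$ ($P{\left(O \right)} = 6 + 2 = 8$)
$39 + 30 P{\left(4 \right)} = 39 + 30 \cdot 8 = 39 + 240 = 279$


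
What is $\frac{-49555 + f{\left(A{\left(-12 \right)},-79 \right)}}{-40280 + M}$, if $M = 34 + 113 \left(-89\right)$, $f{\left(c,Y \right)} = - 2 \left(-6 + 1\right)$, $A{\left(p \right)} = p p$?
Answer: $\frac{49545}{50303} \approx 0.98493$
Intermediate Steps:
$A{\left(p \right)} = p^{2}$
$f{\left(c,Y \right)} = 10$ ($f{\left(c,Y \right)} = \left(-2\right) \left(-5\right) = 10$)
$M = -10023$ ($M = 34 - 10057 = -10023$)
$\frac{-49555 + f{\left(A{\left(-12 \right)},-79 \right)}}{-40280 + M} = \frac{-49555 + 10}{-40280 - 10023} = - \frac{49545}{-50303} = \left(-49545\right) \left(- \frac{1}{50303}\right) = \frac{49545}{50303}$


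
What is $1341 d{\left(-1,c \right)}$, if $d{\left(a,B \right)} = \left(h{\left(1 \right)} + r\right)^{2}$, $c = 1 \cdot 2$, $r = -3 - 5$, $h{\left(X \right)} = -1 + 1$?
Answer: $85824$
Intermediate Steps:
$h{\left(X \right)} = 0$
$r = -8$
$c = 2$
$d{\left(a,B \right)} = 64$ ($d{\left(a,B \right)} = \left(0 - 8\right)^{2} = \left(-8\right)^{2} = 64$)
$1341 d{\left(-1,c \right)} = 1341 \cdot 64 = 85824$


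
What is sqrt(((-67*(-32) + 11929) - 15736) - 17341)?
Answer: 2*I*sqrt(4751) ≈ 137.85*I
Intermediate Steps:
sqrt(((-67*(-32) + 11929) - 15736) - 17341) = sqrt(((2144 + 11929) - 15736) - 17341) = sqrt((14073 - 15736) - 17341) = sqrt(-1663 - 17341) = sqrt(-19004) = 2*I*sqrt(4751)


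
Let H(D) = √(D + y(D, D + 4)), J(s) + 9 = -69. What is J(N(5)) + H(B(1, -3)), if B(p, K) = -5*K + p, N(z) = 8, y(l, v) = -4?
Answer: -78 + 2*√3 ≈ -74.536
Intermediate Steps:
J(s) = -78 (J(s) = -9 - 69 = -78)
B(p, K) = p - 5*K
H(D) = √(-4 + D) (H(D) = √(D - 4) = √(-4 + D))
J(N(5)) + H(B(1, -3)) = -78 + √(-4 + (1 - 5*(-3))) = -78 + √(-4 + (1 + 15)) = -78 + √(-4 + 16) = -78 + √12 = -78 + 2*√3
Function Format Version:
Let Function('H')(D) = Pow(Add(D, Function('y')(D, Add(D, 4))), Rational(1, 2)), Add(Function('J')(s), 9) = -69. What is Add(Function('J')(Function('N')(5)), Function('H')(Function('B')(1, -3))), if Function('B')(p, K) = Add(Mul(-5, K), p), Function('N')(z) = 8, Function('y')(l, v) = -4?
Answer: Add(-78, Mul(2, Pow(3, Rational(1, 2)))) ≈ -74.536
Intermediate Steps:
Function('J')(s) = -78 (Function('J')(s) = Add(-9, -69) = -78)
Function('B')(p, K) = Add(p, Mul(-5, K))
Function('H')(D) = Pow(Add(-4, D), Rational(1, 2)) (Function('H')(D) = Pow(Add(D, -4), Rational(1, 2)) = Pow(Add(-4, D), Rational(1, 2)))
Add(Function('J')(Function('N')(5)), Function('H')(Function('B')(1, -3))) = Add(-78, Pow(Add(-4, Add(1, Mul(-5, -3))), Rational(1, 2))) = Add(-78, Pow(Add(-4, Add(1, 15)), Rational(1, 2))) = Add(-78, Pow(Add(-4, 16), Rational(1, 2))) = Add(-78, Pow(12, Rational(1, 2))) = Add(-78, Mul(2, Pow(3, Rational(1, 2))))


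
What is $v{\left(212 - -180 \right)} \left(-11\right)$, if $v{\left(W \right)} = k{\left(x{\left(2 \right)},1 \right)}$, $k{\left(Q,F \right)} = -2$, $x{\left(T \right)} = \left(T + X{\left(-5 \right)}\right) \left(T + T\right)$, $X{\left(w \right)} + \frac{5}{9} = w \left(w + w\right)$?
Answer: $22$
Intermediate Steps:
$X{\left(w \right)} = - \frac{5}{9} + 2 w^{2}$ ($X{\left(w \right)} = - \frac{5}{9} + w \left(w + w\right) = - \frac{5}{9} + w 2 w = - \frac{5}{9} + 2 w^{2}$)
$x{\left(T \right)} = 2 T \left(\frac{445}{9} + T\right)$ ($x{\left(T \right)} = \left(T - \left(\frac{5}{9} - 2 \left(-5\right)^{2}\right)\right) \left(T + T\right) = \left(T + \left(- \frac{5}{9} + 2 \cdot 25\right)\right) 2 T = \left(T + \left(- \frac{5}{9} + 50\right)\right) 2 T = \left(T + \frac{445}{9}\right) 2 T = \left(\frac{445}{9} + T\right) 2 T = 2 T \left(\frac{445}{9} + T\right)$)
$v{\left(W \right)} = -2$
$v{\left(212 - -180 \right)} \left(-11\right) = \left(-2\right) \left(-11\right) = 22$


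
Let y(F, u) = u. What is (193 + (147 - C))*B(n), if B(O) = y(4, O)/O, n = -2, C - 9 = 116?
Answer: 215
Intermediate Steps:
C = 125 (C = 9 + 116 = 125)
B(O) = 1 (B(O) = O/O = 1)
(193 + (147 - C))*B(n) = (193 + (147 - 1*125))*1 = (193 + (147 - 125))*1 = (193 + 22)*1 = 215*1 = 215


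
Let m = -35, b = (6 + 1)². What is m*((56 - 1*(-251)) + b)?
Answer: -12460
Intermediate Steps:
b = 49 (b = 7² = 49)
m*((56 - 1*(-251)) + b) = -35*((56 - 1*(-251)) + 49) = -35*((56 + 251) + 49) = -35*(307 + 49) = -35*356 = -12460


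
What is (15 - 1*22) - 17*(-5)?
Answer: 78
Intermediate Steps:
(15 - 1*22) - 17*(-5) = (15 - 22) + 85 = -7 + 85 = 78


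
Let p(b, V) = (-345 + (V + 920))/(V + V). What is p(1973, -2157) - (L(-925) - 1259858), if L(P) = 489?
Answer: 2716459724/2157 ≈ 1.2594e+6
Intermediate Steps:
p(b, V) = (575 + V)/(2*V) (p(b, V) = (-345 + (920 + V))/((2*V)) = (575 + V)*(1/(2*V)) = (575 + V)/(2*V))
p(1973, -2157) - (L(-925) - 1259858) = (½)*(575 - 2157)/(-2157) - (489 - 1259858) = (½)*(-1/2157)*(-1582) - 1*(-1259369) = 791/2157 + 1259369 = 2716459724/2157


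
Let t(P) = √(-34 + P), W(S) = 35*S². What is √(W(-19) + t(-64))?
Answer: √(12635 + 7*I*√2) ≈ 112.41 + 0.044*I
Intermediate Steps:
√(W(-19) + t(-64)) = √(35*(-19)² + √(-34 - 64)) = √(35*361 + √(-98)) = √(12635 + 7*I*√2)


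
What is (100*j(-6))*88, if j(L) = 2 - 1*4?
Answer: -17600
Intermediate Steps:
j(L) = -2 (j(L) = 2 - 4 = -2)
(100*j(-6))*88 = (100*(-2))*88 = -200*88 = -17600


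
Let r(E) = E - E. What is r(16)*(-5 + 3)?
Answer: 0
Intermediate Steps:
r(E) = 0
r(16)*(-5 + 3) = 0*(-5 + 3) = 0*(-2) = 0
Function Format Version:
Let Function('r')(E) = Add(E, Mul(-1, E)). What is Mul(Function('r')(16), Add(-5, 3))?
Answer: 0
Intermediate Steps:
Function('r')(E) = 0
Mul(Function('r')(16), Add(-5, 3)) = Mul(0, Add(-5, 3)) = Mul(0, -2) = 0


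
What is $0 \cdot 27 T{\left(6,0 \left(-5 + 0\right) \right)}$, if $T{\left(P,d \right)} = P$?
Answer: $0$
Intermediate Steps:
$0 \cdot 27 T{\left(6,0 \left(-5 + 0\right) \right)} = 0 \cdot 27 \cdot 6 = 0 \cdot 6 = 0$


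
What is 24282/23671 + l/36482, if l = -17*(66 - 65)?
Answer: 52085501/50797966 ≈ 1.0253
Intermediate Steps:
l = -17 (l = -17*1 = -17)
24282/23671 + l/36482 = 24282/23671 - 17/36482 = 24282*(1/23671) - 17*1/36482 = 24282/23671 - 1/2146 = 52085501/50797966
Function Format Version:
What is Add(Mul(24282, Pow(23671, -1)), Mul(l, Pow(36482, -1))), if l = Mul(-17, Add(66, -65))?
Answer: Rational(52085501, 50797966) ≈ 1.0253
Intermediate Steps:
l = -17 (l = Mul(-17, 1) = -17)
Add(Mul(24282, Pow(23671, -1)), Mul(l, Pow(36482, -1))) = Add(Mul(24282, Pow(23671, -1)), Mul(-17, Pow(36482, -1))) = Add(Mul(24282, Rational(1, 23671)), Mul(-17, Rational(1, 36482))) = Add(Rational(24282, 23671), Rational(-1, 2146)) = Rational(52085501, 50797966)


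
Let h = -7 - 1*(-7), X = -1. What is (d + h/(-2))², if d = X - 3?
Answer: 16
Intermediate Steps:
h = 0 (h = -7 + 7 = 0)
d = -4 (d = -1 - 3 = -4)
(d + h/(-2))² = (-4 + 0/(-2))² = (-4 + 0*(-½))² = (-4 + 0)² = (-4)² = 16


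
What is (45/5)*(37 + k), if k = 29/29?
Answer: 342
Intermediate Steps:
k = 1 (k = 29*(1/29) = 1)
(45/5)*(37 + k) = (45/5)*(37 + 1) = (45*(1/5))*38 = 9*38 = 342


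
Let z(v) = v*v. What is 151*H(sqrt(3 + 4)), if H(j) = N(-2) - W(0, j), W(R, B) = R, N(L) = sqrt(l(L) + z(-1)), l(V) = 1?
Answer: 151*sqrt(2) ≈ 213.55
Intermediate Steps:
z(v) = v**2
N(L) = sqrt(2) (N(L) = sqrt(1 + (-1)**2) = sqrt(1 + 1) = sqrt(2))
H(j) = sqrt(2) (H(j) = sqrt(2) - 1*0 = sqrt(2) + 0 = sqrt(2))
151*H(sqrt(3 + 4)) = 151*sqrt(2)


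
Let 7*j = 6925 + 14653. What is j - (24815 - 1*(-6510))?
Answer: -197697/7 ≈ -28242.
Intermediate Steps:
j = 21578/7 (j = (6925 + 14653)/7 = (1/7)*21578 = 21578/7 ≈ 3082.6)
j - (24815 - 1*(-6510)) = 21578/7 - (24815 - 1*(-6510)) = 21578/7 - (24815 + 6510) = 21578/7 - 1*31325 = 21578/7 - 31325 = -197697/7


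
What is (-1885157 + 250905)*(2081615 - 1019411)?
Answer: -1735909011408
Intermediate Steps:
(-1885157 + 250905)*(2081615 - 1019411) = -1634252*1062204 = -1735909011408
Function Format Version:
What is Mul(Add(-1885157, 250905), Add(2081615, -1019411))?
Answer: -1735909011408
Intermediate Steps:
Mul(Add(-1885157, 250905), Add(2081615, -1019411)) = Mul(-1634252, 1062204) = -1735909011408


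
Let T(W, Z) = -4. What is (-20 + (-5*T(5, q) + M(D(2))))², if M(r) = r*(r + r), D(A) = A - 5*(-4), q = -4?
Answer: 937024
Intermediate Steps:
D(A) = 20 + A (D(A) = A + 20 = 20 + A)
M(r) = 2*r² (M(r) = r*(2*r) = 2*r²)
(-20 + (-5*T(5, q) + M(D(2))))² = (-20 + (-5*(-4) + 2*(20 + 2)²))² = (-20 + (20 + 2*22²))² = (-20 + (20 + 2*484))² = (-20 + (20 + 968))² = (-20 + 988)² = 968² = 937024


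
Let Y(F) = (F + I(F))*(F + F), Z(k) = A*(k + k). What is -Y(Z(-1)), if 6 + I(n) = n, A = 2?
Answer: -112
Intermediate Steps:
I(n) = -6 + n
Z(k) = 4*k (Z(k) = 2*(k + k) = 2*(2*k) = 4*k)
Y(F) = 2*F*(-6 + 2*F) (Y(F) = (F + (-6 + F))*(F + F) = (-6 + 2*F)*(2*F) = 2*F*(-6 + 2*F))
-Y(Z(-1)) = -4*4*(-1)*(-3 + 4*(-1)) = -4*(-4)*(-3 - 4) = -4*(-4)*(-7) = -1*112 = -112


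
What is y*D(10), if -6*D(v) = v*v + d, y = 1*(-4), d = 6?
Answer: 212/3 ≈ 70.667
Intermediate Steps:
y = -4
D(v) = -1 - v²/6 (D(v) = -(v*v + 6)/6 = -(v² + 6)/6 = -(6 + v²)/6 = -1 - v²/6)
y*D(10) = -4*(-1 - ⅙*10²) = -4*(-1 - ⅙*100) = -4*(-1 - 50/3) = -4*(-53/3) = 212/3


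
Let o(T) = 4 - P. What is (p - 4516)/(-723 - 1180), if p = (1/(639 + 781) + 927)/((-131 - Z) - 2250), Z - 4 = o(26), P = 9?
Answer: 15263589941/6431378800 ≈ 2.3733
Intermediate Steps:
o(T) = -5 (o(T) = 4 - 1*9 = 4 - 9 = -5)
Z = -1 (Z = 4 - 5 = -1)
p = -1316341/3379600 (p = (1/(639 + 781) + 927)/((-131 - 1*(-1)) - 2250) = (1/1420 + 927)/((-131 + 1) - 2250) = (1/1420 + 927)/(-130 - 2250) = (1316341/1420)/(-2380) = (1316341/1420)*(-1/2380) = -1316341/3379600 ≈ -0.38950)
(p - 4516)/(-723 - 1180) = (-1316341/3379600 - 4516)/(-723 - 1180) = -15263589941/3379600/(-1903) = -15263589941/3379600*(-1/1903) = 15263589941/6431378800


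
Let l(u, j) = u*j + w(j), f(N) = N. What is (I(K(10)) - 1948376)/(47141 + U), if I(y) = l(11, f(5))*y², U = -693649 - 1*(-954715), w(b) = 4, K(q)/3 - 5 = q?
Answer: -1828901/308207 ≈ -5.9340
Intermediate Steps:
K(q) = 15 + 3*q
l(u, j) = 4 + j*u (l(u, j) = u*j + 4 = j*u + 4 = 4 + j*u)
U = 261066 (U = -693649 + 954715 = 261066)
I(y) = 59*y² (I(y) = (4 + 5*11)*y² = (4 + 55)*y² = 59*y²)
(I(K(10)) - 1948376)/(47141 + U) = (59*(15 + 3*10)² - 1948376)/(47141 + 261066) = (59*(15 + 30)² - 1948376)/308207 = (59*45² - 1948376)*(1/308207) = (59*2025 - 1948376)*(1/308207) = (119475 - 1948376)*(1/308207) = -1828901*1/308207 = -1828901/308207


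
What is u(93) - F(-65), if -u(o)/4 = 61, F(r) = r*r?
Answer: -4469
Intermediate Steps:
F(r) = r**2
u(o) = -244 (u(o) = -4*61 = -244)
u(93) - F(-65) = -244 - 1*(-65)**2 = -244 - 1*4225 = -244 - 4225 = -4469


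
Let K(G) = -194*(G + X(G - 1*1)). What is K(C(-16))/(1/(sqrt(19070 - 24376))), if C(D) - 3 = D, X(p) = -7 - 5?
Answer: 4850*I*sqrt(5306) ≈ 3.5329e+5*I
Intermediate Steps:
X(p) = -12
C(D) = 3 + D
K(G) = 2328 - 194*G (K(G) = -194*(G - 12) = -194*(-12 + G) = 2328 - 194*G)
K(C(-16))/(1/(sqrt(19070 - 24376))) = (2328 - 194*(3 - 16))/(1/(sqrt(19070 - 24376))) = (2328 - 194*(-13))/(1/(sqrt(-5306))) = (2328 + 2522)/(1/(I*sqrt(5306))) = 4850/((-I*sqrt(5306)/5306)) = 4850*(I*sqrt(5306)) = 4850*I*sqrt(5306)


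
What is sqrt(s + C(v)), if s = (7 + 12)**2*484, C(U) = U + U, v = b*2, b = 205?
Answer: 2*sqrt(43886) ≈ 418.98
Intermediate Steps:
v = 410 (v = 205*2 = 410)
C(U) = 2*U
s = 174724 (s = 19**2*484 = 361*484 = 174724)
sqrt(s + C(v)) = sqrt(174724 + 2*410) = sqrt(174724 + 820) = sqrt(175544) = 2*sqrt(43886)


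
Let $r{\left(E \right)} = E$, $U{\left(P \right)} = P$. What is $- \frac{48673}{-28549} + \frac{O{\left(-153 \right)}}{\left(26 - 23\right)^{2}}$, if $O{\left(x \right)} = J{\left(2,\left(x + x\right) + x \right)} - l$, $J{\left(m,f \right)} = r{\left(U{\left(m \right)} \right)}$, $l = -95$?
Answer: $\frac{3207310}{256941} \approx 12.483$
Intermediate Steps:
$J{\left(m,f \right)} = m$
$O{\left(x \right)} = 97$ ($O{\left(x \right)} = 2 - -95 = 2 + 95 = 97$)
$- \frac{48673}{-28549} + \frac{O{\left(-153 \right)}}{\left(26 - 23\right)^{2}} = - \frac{48673}{-28549} + \frac{97}{\left(26 - 23\right)^{2}} = \left(-48673\right) \left(- \frac{1}{28549}\right) + \frac{97}{\left(26 + \left(-28 + 5\right)\right)^{2}} = \frac{48673}{28549} + \frac{97}{\left(26 - 23\right)^{2}} = \frac{48673}{28549} + \frac{97}{3^{2}} = \frac{48673}{28549} + \frac{97}{9} = \frac{3207310}{256941}$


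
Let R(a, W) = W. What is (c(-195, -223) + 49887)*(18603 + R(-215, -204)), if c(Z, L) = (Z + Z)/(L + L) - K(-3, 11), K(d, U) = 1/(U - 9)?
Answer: 409373499831/446 ≈ 9.1788e+8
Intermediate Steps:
K(d, U) = 1/(-9 + U)
c(Z, L) = -½ + Z/L (c(Z, L) = (Z + Z)/(L + L) - 1/(-9 + 11) = (2*Z)/((2*L)) - 1/2 = (2*Z)*(1/(2*L)) - 1*½ = Z/L - ½ = -½ + Z/L)
(c(-195, -223) + 49887)*(18603 + R(-215, -204)) = ((-195 - ½*(-223))/(-223) + 49887)*(18603 - 204) = (-(-195 + 223/2)/223 + 49887)*18399 = (-1/223*(-167/2) + 49887)*18399 = (167/446 + 49887)*18399 = (22249769/446)*18399 = 409373499831/446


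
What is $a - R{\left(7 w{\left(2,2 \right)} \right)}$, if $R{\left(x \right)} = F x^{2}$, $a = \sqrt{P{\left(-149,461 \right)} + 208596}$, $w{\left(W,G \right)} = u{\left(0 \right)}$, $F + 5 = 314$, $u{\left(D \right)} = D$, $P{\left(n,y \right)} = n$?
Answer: $\sqrt{208447} \approx 456.56$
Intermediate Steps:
$F = 309$ ($F = -5 + 314 = 309$)
$w{\left(W,G \right)} = 0$
$a = \sqrt{208447}$ ($a = \sqrt{-149 + 208596} = \sqrt{208447} \approx 456.56$)
$R{\left(x \right)} = 309 x^{2}$
$a - R{\left(7 w{\left(2,2 \right)} \right)} = \sqrt{208447} - 309 \left(7 \cdot 0\right)^{2} = \sqrt{208447} - 309 \cdot 0^{2} = \sqrt{208447} - 309 \cdot 0 = \sqrt{208447} - 0 = \sqrt{208447} + 0 = \sqrt{208447}$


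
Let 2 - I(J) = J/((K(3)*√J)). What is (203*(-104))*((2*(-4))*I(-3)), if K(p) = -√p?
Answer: 337792 + 168896*I ≈ 3.3779e+5 + 1.689e+5*I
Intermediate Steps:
I(J) = 2 + √3*√J/3 (I(J) = 2 - J/((-√3)*√J) = 2 - J/((-√3*√J)) = 2 - J*(-√3/(3*√J)) = 2 - (-1)*√3*√J/3 = 2 + √3*√J/3)
(203*(-104))*((2*(-4))*I(-3)) = (203*(-104))*((2*(-4))*(2 + √3*√(-3)/3)) = -(-168896)*(2 + √3*(I*√3)/3) = -(-168896)*(2 + I) = -21112*(-16 - 8*I) = 337792 + 168896*I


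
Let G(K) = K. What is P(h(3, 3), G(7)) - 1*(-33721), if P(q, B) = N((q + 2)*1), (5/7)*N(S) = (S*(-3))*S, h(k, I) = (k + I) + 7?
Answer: 32776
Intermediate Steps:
h(k, I) = 7 + I + k (h(k, I) = (I + k) + 7 = 7 + I + k)
N(S) = -21*S**2/5 (N(S) = 7*((S*(-3))*S)/5 = 7*((-3*S)*S)/5 = 7*(-3*S**2)/5 = -21*S**2/5)
P(q, B) = -21*(2 + q)**2/5 (P(q, B) = -21*(q + 2)**2/5 = -21*(2 + q)**2/5)
P(h(3, 3), G(7)) - 1*(-33721) = -21*(2 + (7 + 3 + 3))**2/5 - 1*(-33721) = -21*(2 + 13)**2/5 + 33721 = -21/5*15**2 + 33721 = -21/5*225 + 33721 = -945 + 33721 = 32776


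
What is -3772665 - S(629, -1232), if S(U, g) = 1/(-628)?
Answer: -2369233619/628 ≈ -3.7727e+6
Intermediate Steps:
S(U, g) = -1/628
-3772665 - S(629, -1232) = -3772665 - 1*(-1/628) = -3772665 + 1/628 = -2369233619/628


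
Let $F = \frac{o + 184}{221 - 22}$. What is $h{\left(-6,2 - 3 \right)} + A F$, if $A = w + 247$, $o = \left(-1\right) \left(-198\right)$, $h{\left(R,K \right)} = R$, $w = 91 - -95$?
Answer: $\frac{164212}{199} \approx 825.19$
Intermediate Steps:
$w = 186$ ($w = 91 + 95 = 186$)
$o = 198$
$F = \frac{382}{199}$ ($F = \frac{198 + 184}{221 - 22} = \frac{382}{199} \approx 1.9196$)
$A = 433$ ($A = 186 + 247 = 433$)
$h{\left(-6,2 - 3 \right)} + A F = -6 + 433 \cdot \frac{382}{199} = -6 + \frac{165406}{199} = \frac{164212}{199}$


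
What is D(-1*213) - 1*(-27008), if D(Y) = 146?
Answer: 27154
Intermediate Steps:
D(-1*213) - 1*(-27008) = 146 - 1*(-27008) = 146 + 27008 = 27154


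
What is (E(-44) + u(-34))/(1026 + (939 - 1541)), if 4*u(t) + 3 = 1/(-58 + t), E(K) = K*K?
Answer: 712171/156032 ≈ 4.5643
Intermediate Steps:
E(K) = K**2
u(t) = -3/4 + 1/(4*(-58 + t))
(E(-44) + u(-34))/(1026 + (939 - 1541)) = ((-44)**2 + (175 - 3*(-34))/(4*(-58 - 34)))/(1026 + (939 - 1541)) = (1936 + (1/4)*(175 + 102)/(-92))/(1026 - 602) = (1936 + (1/4)*(-1/92)*277)/424 = (1936 - 277/368)*(1/424) = (712171/368)*(1/424) = 712171/156032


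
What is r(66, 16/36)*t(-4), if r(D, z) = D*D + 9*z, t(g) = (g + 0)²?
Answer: 69760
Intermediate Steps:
t(g) = g²
r(D, z) = D² + 9*z
r(66, 16/36)*t(-4) = (66² + 9*(16/36))*(-4)² = (4356 + 9*(16*(1/36)))*16 = (4356 + 9*(4/9))*16 = (4356 + 4)*16 = 4360*16 = 69760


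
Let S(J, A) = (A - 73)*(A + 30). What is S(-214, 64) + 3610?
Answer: 2764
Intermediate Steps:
S(J, A) = (-73 + A)*(30 + A)
S(-214, 64) + 3610 = (-2190 + 64² - 43*64) + 3610 = (-2190 + 4096 - 2752) + 3610 = -846 + 3610 = 2764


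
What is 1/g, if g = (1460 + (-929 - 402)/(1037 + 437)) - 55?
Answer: 134/188149 ≈ 0.00071220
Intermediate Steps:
g = 188149/134 (g = (1460 - 1331/1474) - 55 = (1460 - 1331*1/1474) - 55 = (1460 - 121/134) - 55 = 195519/134 - 55 = 188149/134 ≈ 1404.1)
1/g = 1/(188149/134) = 134/188149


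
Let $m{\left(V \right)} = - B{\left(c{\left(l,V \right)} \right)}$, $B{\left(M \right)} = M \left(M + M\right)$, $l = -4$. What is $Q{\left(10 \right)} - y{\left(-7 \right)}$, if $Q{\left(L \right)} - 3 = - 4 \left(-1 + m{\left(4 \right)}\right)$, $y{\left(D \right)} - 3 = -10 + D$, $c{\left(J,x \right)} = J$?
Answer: $149$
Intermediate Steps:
$y{\left(D \right)} = -7 + D$ ($y{\left(D \right)} = 3 + \left(-10 + D\right) = -7 + D$)
$B{\left(M \right)} = 2 M^{2}$ ($B{\left(M \right)} = M 2 M = 2 M^{2}$)
$m{\left(V \right)} = -32$ ($m{\left(V \right)} = - 2 \left(-4\right)^{2} = - 2 \cdot 16 = \left(-1\right) 32 = -32$)
$Q{\left(L \right)} = 135$ ($Q{\left(L \right)} = 3 - 4 \left(-1 - 32\right) = 3 - -132 = 3 + 132 = 135$)
$Q{\left(10 \right)} - y{\left(-7 \right)} = 135 - \left(-7 - 7\right) = 135 - -14 = 135 + 14 = 149$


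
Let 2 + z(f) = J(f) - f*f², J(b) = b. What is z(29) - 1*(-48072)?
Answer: 23710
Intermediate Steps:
z(f) = -2 + f - f³ (z(f) = -2 + (f - f*f²) = -2 + (f - f³) = -2 + f - f³)
z(29) - 1*(-48072) = (-2 + 29 - 1*29³) - 1*(-48072) = (-2 + 29 - 1*24389) + 48072 = (-2 + 29 - 24389) + 48072 = -24362 + 48072 = 23710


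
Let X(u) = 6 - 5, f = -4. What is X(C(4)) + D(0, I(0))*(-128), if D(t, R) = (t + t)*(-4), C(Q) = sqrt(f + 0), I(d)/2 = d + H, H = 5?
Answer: 1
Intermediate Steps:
I(d) = 10 + 2*d (I(d) = 2*(d + 5) = 2*(5 + d) = 10 + 2*d)
C(Q) = 2*I (C(Q) = sqrt(-4 + 0) = sqrt(-4) = 2*I)
X(u) = 1
D(t, R) = -8*t (D(t, R) = (2*t)*(-4) = -8*t)
X(C(4)) + D(0, I(0))*(-128) = 1 - 8*0*(-128) = 1 + 0*(-128) = 1 + 0 = 1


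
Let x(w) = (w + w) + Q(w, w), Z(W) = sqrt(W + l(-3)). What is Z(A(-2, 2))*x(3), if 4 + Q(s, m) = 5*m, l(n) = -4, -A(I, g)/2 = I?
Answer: 0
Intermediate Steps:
A(I, g) = -2*I
Q(s, m) = -4 + 5*m
Z(W) = sqrt(-4 + W) (Z(W) = sqrt(W - 4) = sqrt(-4 + W))
x(w) = -4 + 7*w (x(w) = (w + w) + (-4 + 5*w) = 2*w + (-4 + 5*w) = -4 + 7*w)
Z(A(-2, 2))*x(3) = sqrt(-4 - 2*(-2))*(-4 + 7*3) = sqrt(-4 + 4)*(-4 + 21) = sqrt(0)*17 = 0*17 = 0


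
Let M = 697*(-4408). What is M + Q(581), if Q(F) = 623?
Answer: -3071753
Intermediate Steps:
M = -3072376
M + Q(581) = -3072376 + 623 = -3071753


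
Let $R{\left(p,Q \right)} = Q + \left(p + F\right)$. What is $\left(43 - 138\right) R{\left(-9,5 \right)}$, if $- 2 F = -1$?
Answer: $\frac{665}{2} \approx 332.5$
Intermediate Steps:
$F = \frac{1}{2}$ ($F = \left(- \frac{1}{2}\right) \left(-1\right) = \frac{1}{2} \approx 0.5$)
$R{\left(p,Q \right)} = \frac{1}{2} + Q + p$ ($R{\left(p,Q \right)} = Q + \left(p + \frac{1}{2}\right) = Q + \left(\frac{1}{2} + p\right) = \frac{1}{2} + Q + p$)
$\left(43 - 138\right) R{\left(-9,5 \right)} = \left(43 - 138\right) \left(\frac{1}{2} + 5 - 9\right) = \left(-95\right) \left(- \frac{7}{2}\right) = \frac{665}{2}$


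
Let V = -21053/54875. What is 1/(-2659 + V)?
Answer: -54875/145933678 ≈ -0.00037603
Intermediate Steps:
V = -21053/54875 (V = -21053*1/54875 = -21053/54875 ≈ -0.38365)
1/(-2659 + V) = 1/(-2659 - 21053/54875) = 1/(-145933678/54875) = -54875/145933678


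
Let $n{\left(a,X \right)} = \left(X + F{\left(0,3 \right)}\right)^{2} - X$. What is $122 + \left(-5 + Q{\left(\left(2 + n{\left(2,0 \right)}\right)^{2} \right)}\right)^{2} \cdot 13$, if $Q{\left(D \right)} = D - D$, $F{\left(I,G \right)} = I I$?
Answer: $447$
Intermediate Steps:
$F{\left(I,G \right)} = I^{2}$
$n{\left(a,X \right)} = X^{2} - X$ ($n{\left(a,X \right)} = \left(X + 0^{2}\right)^{2} - X = \left(X + 0\right)^{2} - X = X^{2} - X$)
$Q{\left(D \right)} = 0$
$122 + \left(-5 + Q{\left(\left(2 + n{\left(2,0 \right)}\right)^{2} \right)}\right)^{2} \cdot 13 = 122 + \left(-5 + 0\right)^{2} \cdot 13 = 122 + \left(-5\right)^{2} \cdot 13 = 122 + 25 \cdot 13 = 122 + 325 = 447$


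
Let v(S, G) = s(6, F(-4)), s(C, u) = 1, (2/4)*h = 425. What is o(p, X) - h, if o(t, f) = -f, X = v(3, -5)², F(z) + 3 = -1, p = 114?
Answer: -851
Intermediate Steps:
F(z) = -4 (F(z) = -3 - 1 = -4)
h = 850 (h = 2*425 = 850)
v(S, G) = 1
X = 1 (X = 1² = 1)
o(p, X) - h = -1*1 - 1*850 = -1 - 850 = -851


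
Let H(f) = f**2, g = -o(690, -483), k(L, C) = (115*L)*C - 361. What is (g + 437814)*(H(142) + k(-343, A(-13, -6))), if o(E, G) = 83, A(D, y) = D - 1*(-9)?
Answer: 77733584173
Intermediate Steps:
A(D, y) = 9 + D (A(D, y) = D + 9 = 9 + D)
k(L, C) = -361 + 115*C*L (k(L, C) = 115*C*L - 361 = -361 + 115*C*L)
g = -83 (g = -1*83 = -83)
(g + 437814)*(H(142) + k(-343, A(-13, -6))) = (-83 + 437814)*(142**2 + (-361 + 115*(9 - 13)*(-343))) = 437731*(20164 + (-361 + 115*(-4)*(-343))) = 437731*(20164 + (-361 + 157780)) = 437731*(20164 + 157419) = 437731*177583 = 77733584173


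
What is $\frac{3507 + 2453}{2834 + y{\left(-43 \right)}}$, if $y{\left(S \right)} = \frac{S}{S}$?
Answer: $\frac{1192}{567} \approx 2.1023$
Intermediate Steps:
$y{\left(S \right)} = 1$
$\frac{3507 + 2453}{2834 + y{\left(-43 \right)}} = \frac{3507 + 2453}{2834 + 1} = \frac{5960}{2835} = 5960 \cdot \frac{1}{2835} = \frac{1192}{567}$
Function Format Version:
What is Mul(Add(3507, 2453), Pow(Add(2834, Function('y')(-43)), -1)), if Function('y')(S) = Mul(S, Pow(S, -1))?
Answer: Rational(1192, 567) ≈ 2.1023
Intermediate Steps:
Function('y')(S) = 1
Mul(Add(3507, 2453), Pow(Add(2834, Function('y')(-43)), -1)) = Mul(Add(3507, 2453), Pow(Add(2834, 1), -1)) = Mul(5960, Pow(2835, -1)) = Mul(5960, Rational(1, 2835)) = Rational(1192, 567)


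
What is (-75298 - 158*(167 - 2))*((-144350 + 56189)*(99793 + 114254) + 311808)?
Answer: 1912843126818312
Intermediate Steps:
(-75298 - 158*(167 - 2))*((-144350 + 56189)*(99793 + 114254) + 311808) = (-75298 - 158*165)*(-88161*214047 + 311808) = (-75298 - 26070)*(-18870597567 + 311808) = -101368*(-18870285759) = 1912843126818312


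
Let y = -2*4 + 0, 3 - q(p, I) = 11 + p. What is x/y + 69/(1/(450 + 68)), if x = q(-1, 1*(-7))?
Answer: 285943/8 ≈ 35743.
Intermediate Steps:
q(p, I) = -8 - p (q(p, I) = 3 - (11 + p) = 3 + (-11 - p) = -8 - p)
y = -8 (y = -8 + 0 = -8)
x = -7 (x = -8 - 1*(-1) = -8 + 1 = -7)
x/y + 69/(1/(450 + 68)) = -7/(-8) + 69/(1/(450 + 68)) = -7*(-⅛) + 69/(1/518) = 7/8 + 69/(1/518) = 7/8 + 69*518 = 7/8 + 35742 = 285943/8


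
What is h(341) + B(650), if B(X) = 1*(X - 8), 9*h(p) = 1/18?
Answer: 104005/162 ≈ 642.01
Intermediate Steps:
h(p) = 1/162 (h(p) = (⅑)/18 = (⅑)*(1/18) = 1/162)
B(X) = -8 + X (B(X) = 1*(-8 + X) = -8 + X)
h(341) + B(650) = 1/162 + (-8 + 650) = 1/162 + 642 = 104005/162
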